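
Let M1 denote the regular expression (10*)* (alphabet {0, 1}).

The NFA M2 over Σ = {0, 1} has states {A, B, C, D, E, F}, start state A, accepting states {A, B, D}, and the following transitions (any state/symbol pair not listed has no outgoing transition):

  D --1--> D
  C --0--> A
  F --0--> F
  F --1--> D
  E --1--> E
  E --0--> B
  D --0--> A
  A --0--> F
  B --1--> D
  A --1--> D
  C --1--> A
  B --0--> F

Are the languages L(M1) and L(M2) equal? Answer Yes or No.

No

The string 100 is accepted by M1 but rejected by M2.
So L(M1) ≠ L(M2).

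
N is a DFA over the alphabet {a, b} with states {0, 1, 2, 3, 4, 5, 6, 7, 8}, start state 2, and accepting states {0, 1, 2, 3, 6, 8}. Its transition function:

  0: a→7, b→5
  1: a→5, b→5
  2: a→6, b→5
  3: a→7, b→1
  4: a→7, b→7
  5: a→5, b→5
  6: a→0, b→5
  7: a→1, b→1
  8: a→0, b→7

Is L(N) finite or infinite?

finite

The useful states (reachable from 2 and able to reach an accepting state) are {0, 1, 2, 6, 7}.
Restricted to these states the transition graph has no cycle, so every accepting path has bounded length and L is finite.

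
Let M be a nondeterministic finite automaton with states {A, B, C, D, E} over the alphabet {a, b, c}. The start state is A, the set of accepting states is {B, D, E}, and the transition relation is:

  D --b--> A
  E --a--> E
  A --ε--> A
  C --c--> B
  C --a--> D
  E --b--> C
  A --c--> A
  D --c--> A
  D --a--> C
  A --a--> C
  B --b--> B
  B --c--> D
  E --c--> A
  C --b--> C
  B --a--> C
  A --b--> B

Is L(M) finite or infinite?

infinite

State A is reachable from the start and can reach an accepting state, and it lies on the cycle A → A.
Traversing that cycle any number of times yields accepted strings of unbounded length, so the language is infinite.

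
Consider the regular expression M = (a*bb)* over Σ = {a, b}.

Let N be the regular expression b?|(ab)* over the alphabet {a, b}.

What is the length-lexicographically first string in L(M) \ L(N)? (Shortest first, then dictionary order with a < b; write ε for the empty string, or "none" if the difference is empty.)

bb

The string bb is accepted by M but not by N.
No shorter string lies in the difference, and bb is the lexicographically first length-2 string in L(M) \ L(N).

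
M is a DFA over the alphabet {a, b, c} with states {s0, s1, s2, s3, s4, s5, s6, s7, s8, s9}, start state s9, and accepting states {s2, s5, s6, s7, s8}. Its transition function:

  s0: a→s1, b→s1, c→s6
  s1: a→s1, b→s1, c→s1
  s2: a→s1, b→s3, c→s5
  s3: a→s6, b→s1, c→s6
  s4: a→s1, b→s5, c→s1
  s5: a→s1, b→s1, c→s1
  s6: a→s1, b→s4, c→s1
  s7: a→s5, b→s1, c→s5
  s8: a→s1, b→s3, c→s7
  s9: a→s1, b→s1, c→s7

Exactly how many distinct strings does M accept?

3

The useful subgraph on states {s5, s7, s9} is acyclic, so L(M) is finite; the longest accepting path visits 3 useful states, giving maximum string length 2.
Counting accepting paths from s9 by length: 1 of length 1, 2 of length 2. Total 3.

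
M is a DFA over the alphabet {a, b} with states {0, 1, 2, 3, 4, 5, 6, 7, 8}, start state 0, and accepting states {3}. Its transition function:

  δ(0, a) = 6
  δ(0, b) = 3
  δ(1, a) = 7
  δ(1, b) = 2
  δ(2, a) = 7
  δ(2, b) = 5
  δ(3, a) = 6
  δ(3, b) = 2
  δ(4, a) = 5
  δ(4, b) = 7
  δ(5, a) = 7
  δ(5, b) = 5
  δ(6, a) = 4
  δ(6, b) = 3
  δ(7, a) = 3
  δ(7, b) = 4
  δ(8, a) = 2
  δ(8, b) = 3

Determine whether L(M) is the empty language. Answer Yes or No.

The string b is accepted: the run 0 → 3 ends in the accepting state 3.
Since at least one string is accepted, L(M) is not empty.

No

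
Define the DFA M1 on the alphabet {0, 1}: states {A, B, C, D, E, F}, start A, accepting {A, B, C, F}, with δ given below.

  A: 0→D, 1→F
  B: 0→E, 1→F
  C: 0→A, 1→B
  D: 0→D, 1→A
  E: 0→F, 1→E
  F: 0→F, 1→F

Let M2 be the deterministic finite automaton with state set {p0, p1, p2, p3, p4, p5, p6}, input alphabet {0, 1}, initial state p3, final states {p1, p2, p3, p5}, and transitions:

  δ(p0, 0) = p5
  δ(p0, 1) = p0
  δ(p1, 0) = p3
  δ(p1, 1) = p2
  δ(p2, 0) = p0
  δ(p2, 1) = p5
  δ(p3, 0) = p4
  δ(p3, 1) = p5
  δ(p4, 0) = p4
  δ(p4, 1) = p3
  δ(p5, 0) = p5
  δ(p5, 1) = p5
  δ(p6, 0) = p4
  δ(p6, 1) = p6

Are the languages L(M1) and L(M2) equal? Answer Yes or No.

Yes

Exploring the product automaton M1 × M2 from the start pair (A, p3), following both machines on each input symbol, reaches 3 state pairs: (A, p3), (D, p4), (F, p5).
M1 accepts in {A, B, C, F} and M2 accepts in {p1, p2, p3, p5}. In every reachable pair the two components are either both accepting — (A, p3), (F, p5) — or both non-accepting, so no string is accepted by exactly one of the machines: L(M1) \ L(M2) and L(M2) \ L(M1) are both empty.
Hence every string is accepted by M1 iff it is accepted by M2, and the two languages coincide.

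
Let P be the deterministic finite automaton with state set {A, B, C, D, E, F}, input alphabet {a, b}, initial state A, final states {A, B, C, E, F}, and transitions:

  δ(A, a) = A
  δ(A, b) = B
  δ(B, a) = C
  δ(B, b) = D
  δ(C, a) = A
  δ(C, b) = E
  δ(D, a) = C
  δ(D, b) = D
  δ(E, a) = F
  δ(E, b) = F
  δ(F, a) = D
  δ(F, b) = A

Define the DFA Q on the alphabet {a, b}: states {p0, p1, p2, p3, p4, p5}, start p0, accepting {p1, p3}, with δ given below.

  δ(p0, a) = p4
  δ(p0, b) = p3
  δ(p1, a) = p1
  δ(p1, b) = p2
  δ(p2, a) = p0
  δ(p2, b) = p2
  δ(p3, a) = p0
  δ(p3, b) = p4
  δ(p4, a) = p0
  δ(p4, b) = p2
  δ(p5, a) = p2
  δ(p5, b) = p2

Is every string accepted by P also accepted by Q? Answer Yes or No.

The empty string ε is in L(P) but not in L(Q).
So L(P) ⊄ L(Q).

No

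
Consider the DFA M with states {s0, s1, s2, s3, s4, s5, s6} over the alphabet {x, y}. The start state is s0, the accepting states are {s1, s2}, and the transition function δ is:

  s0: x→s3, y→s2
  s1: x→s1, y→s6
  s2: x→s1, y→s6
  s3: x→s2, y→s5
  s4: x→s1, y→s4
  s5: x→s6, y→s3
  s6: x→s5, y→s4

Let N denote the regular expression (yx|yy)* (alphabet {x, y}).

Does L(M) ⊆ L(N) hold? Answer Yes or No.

No

The string y is in L(M) but not in L(N).
So L(M) ⊄ L(N).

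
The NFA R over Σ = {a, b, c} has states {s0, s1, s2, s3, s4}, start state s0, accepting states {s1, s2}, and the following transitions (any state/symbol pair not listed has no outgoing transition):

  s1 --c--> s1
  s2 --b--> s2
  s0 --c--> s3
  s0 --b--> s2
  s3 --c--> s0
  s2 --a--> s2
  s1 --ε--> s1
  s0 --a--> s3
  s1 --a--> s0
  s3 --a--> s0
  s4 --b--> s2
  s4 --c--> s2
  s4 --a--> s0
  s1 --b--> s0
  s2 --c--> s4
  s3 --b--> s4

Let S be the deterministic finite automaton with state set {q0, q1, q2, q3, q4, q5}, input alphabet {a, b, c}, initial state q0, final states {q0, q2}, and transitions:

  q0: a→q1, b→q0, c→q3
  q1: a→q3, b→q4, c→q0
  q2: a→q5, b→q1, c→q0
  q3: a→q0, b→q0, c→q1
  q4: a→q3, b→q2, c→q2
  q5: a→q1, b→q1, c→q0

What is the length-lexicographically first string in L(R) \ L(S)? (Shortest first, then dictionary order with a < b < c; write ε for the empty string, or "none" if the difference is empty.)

ba

The string ba is accepted by R but not by S.
No shorter string lies in the difference, and ba is the lexicographically first length-2 string in L(R) \ L(S).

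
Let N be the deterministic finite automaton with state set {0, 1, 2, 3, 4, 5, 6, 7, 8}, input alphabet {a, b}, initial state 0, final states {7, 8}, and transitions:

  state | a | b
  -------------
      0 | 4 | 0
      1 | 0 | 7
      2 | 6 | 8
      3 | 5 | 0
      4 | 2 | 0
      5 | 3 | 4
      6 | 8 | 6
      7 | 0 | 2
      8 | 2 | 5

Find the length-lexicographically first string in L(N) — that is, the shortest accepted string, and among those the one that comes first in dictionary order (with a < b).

A breadth-first search from 0 reaches an accepting state first via the path 0 → 4 → 2 → 8 on input aab.
No string of length < 3 is accepted (BFS exhausts all shorter strings without reaching an accepting state), and aab is the lexicographically least accepting string of length 3.

aab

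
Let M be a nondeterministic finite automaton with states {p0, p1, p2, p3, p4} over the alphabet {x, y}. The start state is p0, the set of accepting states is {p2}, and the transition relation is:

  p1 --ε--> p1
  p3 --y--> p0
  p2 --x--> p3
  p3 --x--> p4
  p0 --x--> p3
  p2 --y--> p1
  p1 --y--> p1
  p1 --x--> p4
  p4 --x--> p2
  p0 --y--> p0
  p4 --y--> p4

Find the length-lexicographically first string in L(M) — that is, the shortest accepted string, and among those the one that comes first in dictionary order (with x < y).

A breadth-first search from p0 reaches an accepting state first via the path p0 → p3 → p4 → p2 on input xxx.
No string of length < 3 is accepted (BFS exhausts all shorter strings without reaching an accepting state), and xxx is the lexicographically least accepting string of length 3.

xxx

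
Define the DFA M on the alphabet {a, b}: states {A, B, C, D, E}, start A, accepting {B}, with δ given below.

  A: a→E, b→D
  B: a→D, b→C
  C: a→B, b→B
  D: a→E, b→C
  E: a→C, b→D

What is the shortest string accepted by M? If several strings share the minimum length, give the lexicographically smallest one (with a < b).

A breadth-first search from A reaches an accepting state first via the path A → E → C → B on input aaa.
No string of length < 3 is accepted (BFS exhausts all shorter strings without reaching an accepting state), and aaa is the lexicographically least accepting string of length 3.

aaa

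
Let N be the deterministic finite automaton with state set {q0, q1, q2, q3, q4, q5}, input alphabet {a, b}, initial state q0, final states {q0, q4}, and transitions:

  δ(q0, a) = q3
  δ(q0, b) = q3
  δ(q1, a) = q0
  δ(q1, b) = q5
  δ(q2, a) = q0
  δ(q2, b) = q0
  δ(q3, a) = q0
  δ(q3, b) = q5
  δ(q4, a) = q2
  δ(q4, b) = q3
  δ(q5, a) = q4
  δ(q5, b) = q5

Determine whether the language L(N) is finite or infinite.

State q0 is reachable from the start and can reach an accepting state, and it lies on the cycle q0 → q3 → q0.
Traversing that cycle any number of times yields accepted strings of unbounded length, so the language is infinite.

infinite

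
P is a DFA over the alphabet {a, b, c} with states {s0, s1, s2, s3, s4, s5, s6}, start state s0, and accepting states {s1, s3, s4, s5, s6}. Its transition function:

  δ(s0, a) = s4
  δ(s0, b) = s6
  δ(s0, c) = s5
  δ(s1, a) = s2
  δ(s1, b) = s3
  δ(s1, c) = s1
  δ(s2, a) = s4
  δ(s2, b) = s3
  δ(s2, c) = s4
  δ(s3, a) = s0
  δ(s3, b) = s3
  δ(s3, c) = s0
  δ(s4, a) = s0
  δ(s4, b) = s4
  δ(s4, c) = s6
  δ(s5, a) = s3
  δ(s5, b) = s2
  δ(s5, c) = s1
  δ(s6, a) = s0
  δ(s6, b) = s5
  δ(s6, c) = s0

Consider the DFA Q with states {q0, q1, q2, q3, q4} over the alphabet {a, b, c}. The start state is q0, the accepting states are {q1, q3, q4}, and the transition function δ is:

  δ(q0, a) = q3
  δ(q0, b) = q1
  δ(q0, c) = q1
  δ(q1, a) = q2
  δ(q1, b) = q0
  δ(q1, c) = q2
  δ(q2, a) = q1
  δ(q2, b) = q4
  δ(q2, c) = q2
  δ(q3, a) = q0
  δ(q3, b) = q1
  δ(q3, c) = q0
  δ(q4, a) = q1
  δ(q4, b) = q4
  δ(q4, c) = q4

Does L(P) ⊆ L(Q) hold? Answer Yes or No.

No

The string ac is in L(P) but not in L(Q).
So L(P) ⊄ L(Q).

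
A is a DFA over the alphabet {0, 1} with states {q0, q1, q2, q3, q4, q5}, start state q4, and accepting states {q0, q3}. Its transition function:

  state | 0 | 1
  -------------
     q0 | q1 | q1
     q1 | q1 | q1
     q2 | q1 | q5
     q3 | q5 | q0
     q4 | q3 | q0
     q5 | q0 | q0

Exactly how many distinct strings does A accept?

5

The useful subgraph on states {q0, q3, q4, q5} is acyclic, so L(A) is finite; the longest accepting path visits 4 useful states, giving maximum string length 3.
Counting accepting paths from q4 by length: 2 of length 1, 1 of length 2, 2 of length 3. Total 5.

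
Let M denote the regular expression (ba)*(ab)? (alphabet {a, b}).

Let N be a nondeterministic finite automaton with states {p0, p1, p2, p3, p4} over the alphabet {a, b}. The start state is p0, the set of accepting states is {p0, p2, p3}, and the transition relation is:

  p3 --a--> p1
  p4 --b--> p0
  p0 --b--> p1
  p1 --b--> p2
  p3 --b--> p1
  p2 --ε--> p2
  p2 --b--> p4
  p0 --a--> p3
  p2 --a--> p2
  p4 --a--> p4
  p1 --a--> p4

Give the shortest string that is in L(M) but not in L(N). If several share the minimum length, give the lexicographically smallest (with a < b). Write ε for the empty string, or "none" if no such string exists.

The string ab is accepted by M but not by N.
No shorter string lies in the difference, and ab is the lexicographically first length-2 string in L(M) \ L(N).

ab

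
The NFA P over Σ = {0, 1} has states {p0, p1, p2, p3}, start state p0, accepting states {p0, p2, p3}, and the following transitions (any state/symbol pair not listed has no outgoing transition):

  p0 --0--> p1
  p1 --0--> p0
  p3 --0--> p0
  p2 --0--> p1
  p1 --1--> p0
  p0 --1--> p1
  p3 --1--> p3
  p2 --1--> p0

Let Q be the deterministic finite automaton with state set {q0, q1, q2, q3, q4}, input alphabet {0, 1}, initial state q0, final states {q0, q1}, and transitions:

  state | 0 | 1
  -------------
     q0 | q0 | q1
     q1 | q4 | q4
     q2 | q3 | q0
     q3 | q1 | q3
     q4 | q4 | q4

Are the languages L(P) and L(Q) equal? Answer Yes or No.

The string 10 is accepted by P but rejected by Q.
So L(P) ≠ L(Q).

No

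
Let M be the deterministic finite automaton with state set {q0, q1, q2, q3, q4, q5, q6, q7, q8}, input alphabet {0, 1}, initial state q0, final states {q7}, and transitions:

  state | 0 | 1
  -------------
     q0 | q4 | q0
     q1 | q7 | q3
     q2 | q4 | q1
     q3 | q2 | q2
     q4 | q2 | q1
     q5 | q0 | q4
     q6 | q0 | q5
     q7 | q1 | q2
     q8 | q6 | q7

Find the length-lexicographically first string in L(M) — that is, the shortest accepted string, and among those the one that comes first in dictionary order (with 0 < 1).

A breadth-first search from q0 reaches an accepting state first via the path q0 → q4 → q1 → q7 on input 010.
No string of length < 3 is accepted (BFS exhausts all shorter strings without reaching an accepting state), and 010 is the lexicographically least accepting string of length 3.

010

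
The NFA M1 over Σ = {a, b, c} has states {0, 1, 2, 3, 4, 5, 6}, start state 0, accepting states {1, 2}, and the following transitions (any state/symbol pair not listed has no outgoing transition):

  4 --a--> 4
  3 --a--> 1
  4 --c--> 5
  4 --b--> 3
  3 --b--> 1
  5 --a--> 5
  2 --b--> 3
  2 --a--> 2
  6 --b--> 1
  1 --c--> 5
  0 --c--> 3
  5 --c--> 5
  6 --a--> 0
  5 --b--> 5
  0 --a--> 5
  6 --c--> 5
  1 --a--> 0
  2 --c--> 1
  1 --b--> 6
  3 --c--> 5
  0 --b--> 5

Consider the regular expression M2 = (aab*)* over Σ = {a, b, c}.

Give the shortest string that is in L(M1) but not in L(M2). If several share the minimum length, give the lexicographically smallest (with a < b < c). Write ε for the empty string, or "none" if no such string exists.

ca

The string ca is accepted by M1 but not by M2.
No shorter string lies in the difference, and ca is the lexicographically first length-2 string in L(M1) \ L(M2).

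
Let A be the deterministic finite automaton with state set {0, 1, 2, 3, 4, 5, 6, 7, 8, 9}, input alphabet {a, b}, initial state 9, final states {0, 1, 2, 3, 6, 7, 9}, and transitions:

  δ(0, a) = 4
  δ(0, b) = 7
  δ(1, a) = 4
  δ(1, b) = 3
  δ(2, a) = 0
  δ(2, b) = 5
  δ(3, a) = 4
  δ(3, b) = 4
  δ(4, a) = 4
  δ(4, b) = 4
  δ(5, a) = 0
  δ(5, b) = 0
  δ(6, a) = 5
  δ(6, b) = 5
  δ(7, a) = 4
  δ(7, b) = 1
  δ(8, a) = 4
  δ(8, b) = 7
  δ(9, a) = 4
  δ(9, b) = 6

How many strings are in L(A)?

The useful subgraph on states {0, 1, 3, 5, 6, 7, 9} is acyclic, so L(A) is finite; the longest accepting path visits 7 useful states, giving maximum string length 6.
Counting accepting paths from 9 by length: 1 of length 0, 1 of length 1, 4 of length 3, 4 of length 4, 4 of length 5, 4 of length 6. Total 18.

18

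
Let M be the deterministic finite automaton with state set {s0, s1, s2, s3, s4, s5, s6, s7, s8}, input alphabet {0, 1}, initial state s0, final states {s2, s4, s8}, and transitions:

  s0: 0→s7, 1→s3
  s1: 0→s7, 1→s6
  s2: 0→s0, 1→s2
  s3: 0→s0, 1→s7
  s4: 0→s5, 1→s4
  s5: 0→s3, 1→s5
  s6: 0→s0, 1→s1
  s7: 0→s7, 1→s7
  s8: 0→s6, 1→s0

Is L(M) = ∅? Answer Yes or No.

The states reachable from the start state are {s0, s3, s7}.
None of the accepting states {s2, s4, s8} is reachable, so no string is accepted and L(M) = ∅.

Yes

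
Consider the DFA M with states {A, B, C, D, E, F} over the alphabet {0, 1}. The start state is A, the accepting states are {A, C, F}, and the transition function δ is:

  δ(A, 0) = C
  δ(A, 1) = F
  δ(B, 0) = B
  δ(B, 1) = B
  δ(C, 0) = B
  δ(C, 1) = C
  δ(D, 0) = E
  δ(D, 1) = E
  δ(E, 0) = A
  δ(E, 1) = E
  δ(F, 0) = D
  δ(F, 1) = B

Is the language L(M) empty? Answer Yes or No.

The empty string ε is accepted: the run A ends in the accepting state A.
Since at least one string is accepted, L(M) is not empty.

No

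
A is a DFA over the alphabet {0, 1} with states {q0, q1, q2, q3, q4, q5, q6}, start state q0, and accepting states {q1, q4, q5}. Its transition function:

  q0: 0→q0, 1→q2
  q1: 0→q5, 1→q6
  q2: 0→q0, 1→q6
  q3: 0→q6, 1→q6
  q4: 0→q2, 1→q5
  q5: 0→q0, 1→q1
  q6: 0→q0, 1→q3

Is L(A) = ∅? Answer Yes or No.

Yes

The states reachable from the start state are {q0, q2, q3, q6}.
None of the accepting states {q1, q4, q5} is reachable, so no string is accepted and L(A) = ∅.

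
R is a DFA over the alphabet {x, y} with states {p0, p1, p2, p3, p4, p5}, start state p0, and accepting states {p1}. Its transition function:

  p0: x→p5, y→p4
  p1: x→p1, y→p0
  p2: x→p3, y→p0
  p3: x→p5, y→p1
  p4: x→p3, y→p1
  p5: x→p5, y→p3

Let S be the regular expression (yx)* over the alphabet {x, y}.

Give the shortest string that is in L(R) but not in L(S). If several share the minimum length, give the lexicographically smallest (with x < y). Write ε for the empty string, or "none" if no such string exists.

The string yy is accepted by R but not by S.
No shorter string lies in the difference, and yy is the lexicographically first length-2 string in L(R) \ L(S).

yy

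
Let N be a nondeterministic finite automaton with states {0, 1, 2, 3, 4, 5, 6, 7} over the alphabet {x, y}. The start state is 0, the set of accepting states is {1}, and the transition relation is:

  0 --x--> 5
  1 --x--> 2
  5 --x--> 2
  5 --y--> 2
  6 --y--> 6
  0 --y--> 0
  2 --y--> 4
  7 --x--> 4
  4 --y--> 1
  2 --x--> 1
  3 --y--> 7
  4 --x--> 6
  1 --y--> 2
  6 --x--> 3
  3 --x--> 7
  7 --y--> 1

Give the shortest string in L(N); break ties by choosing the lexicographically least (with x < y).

xxx

A breadth-first search from 0 reaches an accepting state first via the path 0 → 5 → 2 → 1 on input xxx.
No string of length < 3 is accepted (BFS exhausts all shorter strings without reaching an accepting state), and xxx is the lexicographically least accepting string of length 3.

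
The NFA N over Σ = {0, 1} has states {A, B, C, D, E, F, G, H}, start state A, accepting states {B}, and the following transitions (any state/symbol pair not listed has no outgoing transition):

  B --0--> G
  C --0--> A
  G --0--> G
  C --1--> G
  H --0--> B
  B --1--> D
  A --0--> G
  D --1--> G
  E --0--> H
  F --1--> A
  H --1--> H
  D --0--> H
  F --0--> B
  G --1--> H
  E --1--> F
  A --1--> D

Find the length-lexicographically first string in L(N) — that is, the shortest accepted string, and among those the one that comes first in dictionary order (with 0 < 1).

A breadth-first search from A reaches an accepting state first via the path A → G → H → B on input 010.
No string of length < 3 is accepted (BFS exhausts all shorter strings without reaching an accepting state), and 010 is the lexicographically least accepting string of length 3.

010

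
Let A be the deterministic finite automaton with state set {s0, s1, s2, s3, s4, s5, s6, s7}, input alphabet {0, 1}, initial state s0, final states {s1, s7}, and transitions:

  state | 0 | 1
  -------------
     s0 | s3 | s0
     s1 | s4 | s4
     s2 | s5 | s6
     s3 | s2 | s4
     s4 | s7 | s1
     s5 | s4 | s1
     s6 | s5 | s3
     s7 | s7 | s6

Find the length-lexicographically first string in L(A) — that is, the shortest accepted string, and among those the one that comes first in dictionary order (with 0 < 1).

010

A breadth-first search from s0 reaches an accepting state first via the path s0 → s3 → s4 → s7 on input 010.
No string of length < 3 is accepted (BFS exhausts all shorter strings without reaching an accepting state), and 010 is the lexicographically least accepting string of length 3.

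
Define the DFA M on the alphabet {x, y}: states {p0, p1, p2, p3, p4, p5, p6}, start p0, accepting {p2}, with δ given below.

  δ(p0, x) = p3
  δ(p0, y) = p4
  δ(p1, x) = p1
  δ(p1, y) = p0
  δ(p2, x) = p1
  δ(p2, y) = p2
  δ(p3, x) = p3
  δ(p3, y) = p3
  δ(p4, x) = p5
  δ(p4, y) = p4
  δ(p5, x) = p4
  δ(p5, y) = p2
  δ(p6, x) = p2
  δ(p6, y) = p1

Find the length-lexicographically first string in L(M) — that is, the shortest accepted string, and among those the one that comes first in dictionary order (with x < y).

A breadth-first search from p0 reaches an accepting state first via the path p0 → p4 → p5 → p2 on input yxy.
No string of length < 3 is accepted (BFS exhausts all shorter strings without reaching an accepting state), and yxy is the lexicographically least accepting string of length 3.

yxy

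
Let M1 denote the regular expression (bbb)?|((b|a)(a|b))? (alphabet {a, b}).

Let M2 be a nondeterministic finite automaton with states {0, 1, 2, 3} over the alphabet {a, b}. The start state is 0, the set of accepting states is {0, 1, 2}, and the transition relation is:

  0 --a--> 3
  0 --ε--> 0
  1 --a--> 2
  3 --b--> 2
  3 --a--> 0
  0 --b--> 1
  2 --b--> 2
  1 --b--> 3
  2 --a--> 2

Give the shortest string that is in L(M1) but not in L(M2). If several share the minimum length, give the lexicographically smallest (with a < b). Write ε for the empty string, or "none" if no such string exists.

bb

The string bb is accepted by M1 but not by M2.
No shorter string lies in the difference, and bb is the lexicographically first length-2 string in L(M1) \ L(M2).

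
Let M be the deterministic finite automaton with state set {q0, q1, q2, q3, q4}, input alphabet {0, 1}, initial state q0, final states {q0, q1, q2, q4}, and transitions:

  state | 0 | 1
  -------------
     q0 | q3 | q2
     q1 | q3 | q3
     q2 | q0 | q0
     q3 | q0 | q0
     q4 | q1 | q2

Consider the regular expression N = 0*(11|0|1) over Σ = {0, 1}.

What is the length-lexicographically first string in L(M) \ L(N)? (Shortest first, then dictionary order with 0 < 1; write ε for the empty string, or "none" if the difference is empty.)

ε

The empty string ε is accepted by M but not by N.
Since ε is the unique shortest string, it is the required witness.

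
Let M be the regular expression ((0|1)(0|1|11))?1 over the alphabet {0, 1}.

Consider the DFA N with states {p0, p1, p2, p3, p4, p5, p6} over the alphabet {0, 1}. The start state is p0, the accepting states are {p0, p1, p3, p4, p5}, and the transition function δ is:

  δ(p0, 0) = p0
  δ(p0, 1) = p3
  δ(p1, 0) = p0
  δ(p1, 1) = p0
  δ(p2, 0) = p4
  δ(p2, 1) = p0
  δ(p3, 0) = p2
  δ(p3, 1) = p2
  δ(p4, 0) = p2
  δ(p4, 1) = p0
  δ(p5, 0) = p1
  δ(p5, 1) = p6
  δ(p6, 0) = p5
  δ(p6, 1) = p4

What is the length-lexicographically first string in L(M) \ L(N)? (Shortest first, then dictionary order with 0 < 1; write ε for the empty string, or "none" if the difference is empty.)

011

The string 011 is accepted by M but not by N.
No shorter string lies in the difference, and 011 is the lexicographically first length-3 string in L(M) \ L(N).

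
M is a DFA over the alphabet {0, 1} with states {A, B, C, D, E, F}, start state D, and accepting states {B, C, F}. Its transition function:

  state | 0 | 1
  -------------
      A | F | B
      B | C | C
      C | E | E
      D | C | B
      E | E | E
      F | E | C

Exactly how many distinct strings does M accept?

4

The useful subgraph on states {B, C, D} is acyclic, so L(M) is finite; the longest accepting path visits 3 useful states, giving maximum string length 2.
Counting accepting paths from D by length: 2 of length 1, 2 of length 2. Total 4.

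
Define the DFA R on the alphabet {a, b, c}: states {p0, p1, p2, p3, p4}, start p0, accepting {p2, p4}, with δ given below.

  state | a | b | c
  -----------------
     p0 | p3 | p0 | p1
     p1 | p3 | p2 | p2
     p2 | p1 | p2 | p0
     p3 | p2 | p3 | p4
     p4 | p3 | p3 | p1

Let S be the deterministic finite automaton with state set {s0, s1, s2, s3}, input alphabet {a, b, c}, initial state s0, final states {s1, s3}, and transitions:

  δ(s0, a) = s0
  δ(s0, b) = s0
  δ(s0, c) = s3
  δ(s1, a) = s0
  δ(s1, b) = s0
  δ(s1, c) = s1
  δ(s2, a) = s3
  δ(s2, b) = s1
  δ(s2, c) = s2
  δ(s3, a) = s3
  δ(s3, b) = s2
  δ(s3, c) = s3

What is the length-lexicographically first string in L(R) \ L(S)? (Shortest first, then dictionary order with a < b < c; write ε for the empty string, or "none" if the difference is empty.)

aa

The string aa is accepted by R but not by S.
No shorter string lies in the difference, and aa is the lexicographically first length-2 string in L(R) \ L(S).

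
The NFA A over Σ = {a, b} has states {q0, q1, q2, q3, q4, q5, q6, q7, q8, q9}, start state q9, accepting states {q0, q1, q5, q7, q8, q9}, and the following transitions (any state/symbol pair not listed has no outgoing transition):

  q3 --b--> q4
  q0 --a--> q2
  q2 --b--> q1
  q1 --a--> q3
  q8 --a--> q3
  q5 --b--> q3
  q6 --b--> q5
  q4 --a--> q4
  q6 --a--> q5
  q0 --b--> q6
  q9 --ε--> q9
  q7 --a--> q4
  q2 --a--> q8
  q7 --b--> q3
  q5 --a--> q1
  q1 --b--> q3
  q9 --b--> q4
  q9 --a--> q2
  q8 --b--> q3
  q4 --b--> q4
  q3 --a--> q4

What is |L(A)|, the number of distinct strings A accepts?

3

The useful subgraph on states {q1, q2, q8, q9} is acyclic, so L(A) is finite; the longest accepting path visits 3 useful states, giving maximum string length 2.
Counting accepting paths from q9 by length: 1 of length 0, 2 of length 2. Total 3.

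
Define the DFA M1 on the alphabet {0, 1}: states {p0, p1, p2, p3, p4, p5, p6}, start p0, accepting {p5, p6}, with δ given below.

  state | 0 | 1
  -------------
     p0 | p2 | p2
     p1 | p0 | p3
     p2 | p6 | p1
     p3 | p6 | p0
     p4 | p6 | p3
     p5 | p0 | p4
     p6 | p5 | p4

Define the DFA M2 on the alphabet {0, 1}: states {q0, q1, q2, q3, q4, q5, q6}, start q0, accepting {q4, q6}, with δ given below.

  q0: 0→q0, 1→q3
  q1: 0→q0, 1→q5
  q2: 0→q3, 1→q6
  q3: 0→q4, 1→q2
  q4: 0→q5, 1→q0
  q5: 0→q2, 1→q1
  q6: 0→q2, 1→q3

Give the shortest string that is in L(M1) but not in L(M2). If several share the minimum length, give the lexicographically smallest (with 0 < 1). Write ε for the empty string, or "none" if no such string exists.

00

The string 00 is accepted by M1 but not by M2.
No shorter string lies in the difference, and 00 is the lexicographically first length-2 string in L(M1) \ L(M2).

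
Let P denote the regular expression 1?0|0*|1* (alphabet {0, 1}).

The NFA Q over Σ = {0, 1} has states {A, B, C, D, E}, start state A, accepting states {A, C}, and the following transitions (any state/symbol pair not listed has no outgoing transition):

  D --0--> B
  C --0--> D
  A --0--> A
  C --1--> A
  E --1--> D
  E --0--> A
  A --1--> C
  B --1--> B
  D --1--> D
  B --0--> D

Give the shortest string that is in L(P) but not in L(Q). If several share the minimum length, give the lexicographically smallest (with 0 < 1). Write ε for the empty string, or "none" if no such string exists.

10

The string 10 is accepted by P but not by Q.
No shorter string lies in the difference, and 10 is the lexicographically first length-2 string in L(P) \ L(Q).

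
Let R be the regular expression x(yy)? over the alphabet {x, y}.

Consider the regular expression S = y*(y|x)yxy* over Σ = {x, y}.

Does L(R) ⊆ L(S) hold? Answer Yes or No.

No

The string x is in L(R) but not in L(S).
So L(R) ⊄ L(S).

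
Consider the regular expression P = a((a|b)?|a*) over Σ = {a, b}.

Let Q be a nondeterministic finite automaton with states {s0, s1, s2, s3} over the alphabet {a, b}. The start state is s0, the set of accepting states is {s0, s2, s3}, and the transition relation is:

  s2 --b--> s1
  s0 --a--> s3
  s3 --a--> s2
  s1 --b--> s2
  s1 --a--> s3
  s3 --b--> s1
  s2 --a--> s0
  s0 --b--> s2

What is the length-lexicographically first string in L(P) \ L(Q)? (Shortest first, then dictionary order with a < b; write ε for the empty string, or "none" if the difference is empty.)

ab

The string ab is accepted by P but not by Q.
No shorter string lies in the difference, and ab is the lexicographically first length-2 string in L(P) \ L(Q).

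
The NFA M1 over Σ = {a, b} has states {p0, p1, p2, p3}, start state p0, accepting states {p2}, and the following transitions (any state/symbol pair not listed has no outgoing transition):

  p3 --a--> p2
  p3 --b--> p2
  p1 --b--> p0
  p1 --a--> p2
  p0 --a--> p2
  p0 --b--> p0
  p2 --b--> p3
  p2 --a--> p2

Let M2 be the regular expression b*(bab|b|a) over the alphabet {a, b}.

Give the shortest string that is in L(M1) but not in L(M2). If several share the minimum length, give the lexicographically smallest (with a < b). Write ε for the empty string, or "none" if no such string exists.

aa

The string aa is accepted by M1 but not by M2.
No shorter string lies in the difference, and aa is the lexicographically first length-2 string in L(M1) \ L(M2).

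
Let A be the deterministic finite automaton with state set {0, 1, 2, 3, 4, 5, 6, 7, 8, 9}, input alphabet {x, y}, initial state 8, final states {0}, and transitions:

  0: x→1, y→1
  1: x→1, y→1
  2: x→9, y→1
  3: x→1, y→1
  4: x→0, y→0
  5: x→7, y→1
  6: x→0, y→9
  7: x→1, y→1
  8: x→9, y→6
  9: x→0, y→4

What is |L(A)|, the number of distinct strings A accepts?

7

The useful subgraph on states {0, 4, 6, 8, 9} is acyclic, so L(A) is finite; the longest accepting path visits 5 useful states, giving maximum string length 4.
Counting accepting paths from 8 by length: 2 of length 2, 3 of length 3, 2 of length 4. Total 7.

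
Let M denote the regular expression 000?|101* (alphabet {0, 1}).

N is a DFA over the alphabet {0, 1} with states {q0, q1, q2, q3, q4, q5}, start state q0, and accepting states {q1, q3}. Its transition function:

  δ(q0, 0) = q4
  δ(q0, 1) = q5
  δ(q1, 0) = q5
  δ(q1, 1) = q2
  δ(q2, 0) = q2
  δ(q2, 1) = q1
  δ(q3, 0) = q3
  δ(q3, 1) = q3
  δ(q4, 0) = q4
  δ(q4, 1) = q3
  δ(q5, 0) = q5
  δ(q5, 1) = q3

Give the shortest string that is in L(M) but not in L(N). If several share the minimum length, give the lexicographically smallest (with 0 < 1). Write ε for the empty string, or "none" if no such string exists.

The string 00 is accepted by M but not by N.
No shorter string lies in the difference, and 00 is the lexicographically first length-2 string in L(M) \ L(N).

00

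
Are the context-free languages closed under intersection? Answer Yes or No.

No

{aⁿbⁿcᵐ : m,n≥0} and {aᵐbⁿcⁿ : m,n≥0} are both context-free, but their intersection {aⁿbⁿcⁿ : n≥0} is not (pumping lemma).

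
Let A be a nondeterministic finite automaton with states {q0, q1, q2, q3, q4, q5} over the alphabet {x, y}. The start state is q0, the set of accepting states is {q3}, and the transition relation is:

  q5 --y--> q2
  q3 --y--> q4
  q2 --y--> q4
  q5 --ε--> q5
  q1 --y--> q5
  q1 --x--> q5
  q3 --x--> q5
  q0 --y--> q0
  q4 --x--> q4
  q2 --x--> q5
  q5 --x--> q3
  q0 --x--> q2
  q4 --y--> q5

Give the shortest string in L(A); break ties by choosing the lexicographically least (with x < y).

xxx

A breadth-first search from q0 reaches an accepting state first via the path q0 → q2 → q5 → q3 on input xxx.
No string of length < 3 is accepted (BFS exhausts all shorter strings without reaching an accepting state), and xxx is the lexicographically least accepting string of length 3.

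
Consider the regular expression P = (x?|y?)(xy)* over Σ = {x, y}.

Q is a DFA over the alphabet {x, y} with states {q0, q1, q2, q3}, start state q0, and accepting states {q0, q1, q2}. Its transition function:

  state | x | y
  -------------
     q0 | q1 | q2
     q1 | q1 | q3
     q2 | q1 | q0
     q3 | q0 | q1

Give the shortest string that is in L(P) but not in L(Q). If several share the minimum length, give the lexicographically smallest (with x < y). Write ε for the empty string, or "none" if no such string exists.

xy

The string xy is accepted by P but not by Q.
No shorter string lies in the difference, and xy is the lexicographically first length-2 string in L(P) \ L(Q).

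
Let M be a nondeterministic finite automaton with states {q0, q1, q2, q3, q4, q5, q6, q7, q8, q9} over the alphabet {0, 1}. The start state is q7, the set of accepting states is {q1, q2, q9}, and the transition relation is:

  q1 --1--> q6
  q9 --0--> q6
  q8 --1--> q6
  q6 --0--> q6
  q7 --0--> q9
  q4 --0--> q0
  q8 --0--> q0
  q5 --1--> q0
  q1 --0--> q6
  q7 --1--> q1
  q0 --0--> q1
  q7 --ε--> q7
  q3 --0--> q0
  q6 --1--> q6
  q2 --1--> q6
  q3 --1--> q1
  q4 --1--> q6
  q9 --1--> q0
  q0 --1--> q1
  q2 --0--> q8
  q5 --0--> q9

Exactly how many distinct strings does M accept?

The useful subgraph on states {q0, q1, q7, q9} is acyclic, so L(M) is finite; the longest accepting path visits 4 useful states, giving maximum string length 3.
Counting accepting paths from q7 by length: 2 of length 1, 2 of length 3. Total 4.

4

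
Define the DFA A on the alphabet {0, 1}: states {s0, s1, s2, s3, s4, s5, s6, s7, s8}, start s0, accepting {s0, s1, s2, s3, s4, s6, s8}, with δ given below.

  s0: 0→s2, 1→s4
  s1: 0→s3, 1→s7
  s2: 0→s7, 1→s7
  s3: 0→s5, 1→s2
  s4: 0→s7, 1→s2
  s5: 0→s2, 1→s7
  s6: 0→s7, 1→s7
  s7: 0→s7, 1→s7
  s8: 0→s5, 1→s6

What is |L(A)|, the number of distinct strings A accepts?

The useful subgraph on states {s0, s2, s4} is acyclic, so L(A) is finite; the longest accepting path visits 3 useful states, giving maximum string length 2.
Counting accepting paths from s0 by length: 1 of length 0, 2 of length 1, 1 of length 2. Total 4.

4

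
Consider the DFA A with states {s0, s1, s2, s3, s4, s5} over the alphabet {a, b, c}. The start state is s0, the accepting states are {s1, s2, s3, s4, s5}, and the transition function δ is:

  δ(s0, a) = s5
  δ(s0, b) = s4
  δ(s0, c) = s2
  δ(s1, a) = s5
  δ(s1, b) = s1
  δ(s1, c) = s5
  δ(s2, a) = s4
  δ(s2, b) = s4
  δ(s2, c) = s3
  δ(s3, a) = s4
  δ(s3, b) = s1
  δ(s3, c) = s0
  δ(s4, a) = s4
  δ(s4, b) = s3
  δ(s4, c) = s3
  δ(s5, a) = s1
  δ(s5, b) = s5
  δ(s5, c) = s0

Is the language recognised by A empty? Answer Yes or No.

The string a is accepted: the run s0 → s5 ends in the accepting state s5.
Since at least one string is accepted, L(A) is not empty.

No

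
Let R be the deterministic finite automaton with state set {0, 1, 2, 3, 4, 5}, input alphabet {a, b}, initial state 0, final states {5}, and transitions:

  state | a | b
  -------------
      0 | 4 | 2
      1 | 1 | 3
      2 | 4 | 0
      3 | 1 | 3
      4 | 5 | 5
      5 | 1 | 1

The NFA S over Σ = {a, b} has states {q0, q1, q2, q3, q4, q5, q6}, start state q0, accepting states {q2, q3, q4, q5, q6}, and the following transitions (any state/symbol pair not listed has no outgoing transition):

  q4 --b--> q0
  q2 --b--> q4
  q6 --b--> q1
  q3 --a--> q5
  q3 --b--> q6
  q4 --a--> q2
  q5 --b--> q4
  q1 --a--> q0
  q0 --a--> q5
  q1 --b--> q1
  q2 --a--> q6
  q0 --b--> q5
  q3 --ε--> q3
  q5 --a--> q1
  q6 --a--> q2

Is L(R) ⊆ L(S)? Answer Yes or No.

No

The string aa is in L(R) but not in L(S).
So L(R) ⊄ L(S).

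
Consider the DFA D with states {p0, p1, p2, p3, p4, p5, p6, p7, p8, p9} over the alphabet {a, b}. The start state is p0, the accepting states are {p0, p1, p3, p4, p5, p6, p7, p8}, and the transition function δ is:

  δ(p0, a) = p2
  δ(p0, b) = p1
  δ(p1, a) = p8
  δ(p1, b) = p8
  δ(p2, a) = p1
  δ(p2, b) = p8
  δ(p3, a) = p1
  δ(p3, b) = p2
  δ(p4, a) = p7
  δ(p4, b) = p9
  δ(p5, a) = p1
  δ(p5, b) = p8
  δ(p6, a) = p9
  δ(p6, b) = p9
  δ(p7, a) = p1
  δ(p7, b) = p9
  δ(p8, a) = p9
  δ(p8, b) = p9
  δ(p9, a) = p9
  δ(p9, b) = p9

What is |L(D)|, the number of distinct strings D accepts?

8

The useful subgraph on states {p0, p1, p2, p8} is acyclic, so L(D) is finite; the longest accepting path visits 4 useful states, giving maximum string length 3.
Counting accepting paths from p0 by length: 1 of length 0, 1 of length 1, 4 of length 2, 2 of length 3. Total 8.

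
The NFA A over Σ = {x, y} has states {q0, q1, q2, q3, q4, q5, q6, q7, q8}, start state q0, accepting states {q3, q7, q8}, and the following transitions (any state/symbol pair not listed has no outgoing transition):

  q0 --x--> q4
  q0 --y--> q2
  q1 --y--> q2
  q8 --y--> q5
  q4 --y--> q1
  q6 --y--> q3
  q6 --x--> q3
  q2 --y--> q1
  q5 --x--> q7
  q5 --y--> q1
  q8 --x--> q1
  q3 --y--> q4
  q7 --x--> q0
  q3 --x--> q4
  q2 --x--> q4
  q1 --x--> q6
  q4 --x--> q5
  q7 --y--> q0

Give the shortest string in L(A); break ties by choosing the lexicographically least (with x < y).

xxx

A breadth-first search from q0 reaches an accepting state first via the path q0 → q4 → q5 → q7 on input xxx.
No string of length < 3 is accepted (BFS exhausts all shorter strings without reaching an accepting state), and xxx is the lexicographically least accepting string of length 3.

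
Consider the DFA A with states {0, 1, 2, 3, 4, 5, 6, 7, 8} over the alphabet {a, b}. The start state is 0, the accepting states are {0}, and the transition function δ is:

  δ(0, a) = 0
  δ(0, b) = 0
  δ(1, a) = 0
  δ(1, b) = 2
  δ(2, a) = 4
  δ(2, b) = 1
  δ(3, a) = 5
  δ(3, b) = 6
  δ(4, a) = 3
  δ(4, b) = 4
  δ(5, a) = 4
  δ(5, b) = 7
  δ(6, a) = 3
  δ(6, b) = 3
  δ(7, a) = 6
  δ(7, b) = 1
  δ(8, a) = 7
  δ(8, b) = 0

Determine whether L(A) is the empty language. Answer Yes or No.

No

The empty string ε is accepted: the run 0 ends in the accepting state 0.
Since at least one string is accepted, L(A) is not empty.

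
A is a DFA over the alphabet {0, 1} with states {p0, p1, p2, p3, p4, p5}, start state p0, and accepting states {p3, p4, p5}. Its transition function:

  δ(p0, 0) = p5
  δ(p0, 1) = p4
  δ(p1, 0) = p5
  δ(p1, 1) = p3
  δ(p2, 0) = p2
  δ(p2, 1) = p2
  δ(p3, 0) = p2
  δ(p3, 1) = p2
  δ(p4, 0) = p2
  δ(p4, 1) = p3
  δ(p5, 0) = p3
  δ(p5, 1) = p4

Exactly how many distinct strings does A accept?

The useful subgraph on states {p0, p3, p4, p5} is acyclic, so L(A) is finite; the longest accepting path visits 4 useful states, giving maximum string length 3.
Counting accepting paths from p0 by length: 2 of length 1, 3 of length 2, 1 of length 3. Total 6.

6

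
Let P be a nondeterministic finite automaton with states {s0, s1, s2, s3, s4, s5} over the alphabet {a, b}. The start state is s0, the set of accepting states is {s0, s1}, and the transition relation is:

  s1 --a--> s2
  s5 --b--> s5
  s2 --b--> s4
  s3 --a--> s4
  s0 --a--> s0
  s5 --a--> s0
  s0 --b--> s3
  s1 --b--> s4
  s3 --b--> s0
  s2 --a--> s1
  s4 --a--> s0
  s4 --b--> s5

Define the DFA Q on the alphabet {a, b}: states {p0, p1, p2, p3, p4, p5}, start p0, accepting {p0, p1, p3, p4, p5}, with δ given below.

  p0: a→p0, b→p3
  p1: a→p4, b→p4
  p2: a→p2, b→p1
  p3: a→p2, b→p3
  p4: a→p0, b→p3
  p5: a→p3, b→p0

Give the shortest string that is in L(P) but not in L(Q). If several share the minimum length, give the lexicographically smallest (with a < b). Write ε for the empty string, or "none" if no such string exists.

The string baa is accepted by P but not by Q.
No shorter string lies in the difference, and baa is the lexicographically first length-3 string in L(P) \ L(Q).

baa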